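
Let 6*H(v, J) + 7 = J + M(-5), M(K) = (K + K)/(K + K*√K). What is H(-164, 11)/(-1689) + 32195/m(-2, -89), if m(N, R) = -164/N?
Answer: 244697831/623241 + I*√5/30402 ≈ 392.62 + 7.355e-5*I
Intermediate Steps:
M(K) = 2*K/(K + K^(3/2)) (M(K) = (2*K)/(K + K^(3/2)) = 2*K/(K + K^(3/2)))
H(v, J) = -7/6 - 5/(3*(-5 - 5*I*√5)) + J/6 (H(v, J) = -7/6 + (J + 2*(-5)/(-5 + (-5)^(3/2)))/6 = -7/6 + (J + 2*(-5)/(-5 - 5*I*√5))/6 = -7/6 + (J - 10/(-5 - 5*I*√5))/6 = -7/6 + (-5/(3*(-5 - 5*I*√5)) + J/6) = -7/6 - 5/(3*(-5 - 5*I*√5)) + J/6)
H(-164, 11)/(-1689) + 32195/m(-2, -89) = (-10/9 + (⅙)*11 - I*√5/18)/(-1689) + 32195/((-164/(-2))) = (-10/9 + 11/6 - I*√5/18)*(-1/1689) + 32195/((-164*(-½))) = (13/18 - I*√5/18)*(-1/1689) + 32195/82 = (-13/30402 + I*√5/30402) + 32195*(1/82) = (-13/30402 + I*√5/30402) + 32195/82 = 244697831/623241 + I*√5/30402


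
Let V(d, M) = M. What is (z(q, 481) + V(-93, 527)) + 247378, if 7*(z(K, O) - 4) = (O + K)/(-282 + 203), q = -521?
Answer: 137093717/553 ≈ 2.4791e+5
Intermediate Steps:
z(K, O) = 4 - K/553 - O/553 (z(K, O) = 4 + ((O + K)/(-282 + 203))/7 = 4 + ((K + O)/(-79))/7 = 4 + ((K + O)*(-1/79))/7 = 4 + (-K/79 - O/79)/7 = 4 + (-K/553 - O/553) = 4 - K/553 - O/553)
(z(q, 481) + V(-93, 527)) + 247378 = ((4 - 1/553*(-521) - 1/553*481) + 527) + 247378 = ((4 + 521/553 - 481/553) + 527) + 247378 = (2252/553 + 527) + 247378 = 293683/553 + 247378 = 137093717/553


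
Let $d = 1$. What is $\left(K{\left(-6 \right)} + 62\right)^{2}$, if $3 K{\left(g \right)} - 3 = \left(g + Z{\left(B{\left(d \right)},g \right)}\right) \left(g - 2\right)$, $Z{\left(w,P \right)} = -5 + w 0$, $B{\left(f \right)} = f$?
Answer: $\frac{76729}{9} \approx 8525.4$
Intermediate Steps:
$Z{\left(w,P \right)} = -5$ ($Z{\left(w,P \right)} = -5 + 0 = -5$)
$K{\left(g \right)} = 1 + \frac{\left(-5 + g\right) \left(-2 + g\right)}{3}$ ($K{\left(g \right)} = 1 + \frac{\left(g - 5\right) \left(g - 2\right)}{3} = 1 + \frac{\left(-5 + g\right) \left(-2 + g\right)}{3}$)
$\left(K{\left(-6 \right)} + 62\right)^{2} = \left(\left(\frac{13}{3} - -14 + \frac{\left(-6\right)^{2}}{3}\right) + 62\right)^{2} = \left(\left(\frac{13}{3} + 14 + \frac{1}{3} \cdot 36\right) + 62\right)^{2} = \left(\left(\frac{13}{3} + 14 + 12\right) + 62\right)^{2} = \left(\frac{91}{3} + 62\right)^{2} = \left(\frac{277}{3}\right)^{2} = \frac{76729}{9}$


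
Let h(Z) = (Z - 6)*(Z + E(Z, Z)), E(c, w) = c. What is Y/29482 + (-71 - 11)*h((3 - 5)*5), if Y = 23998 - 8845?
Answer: -773592527/29482 ≈ -26240.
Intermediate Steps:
Y = 15153
h(Z) = 2*Z*(-6 + Z) (h(Z) = (Z - 6)*(Z + Z) = (-6 + Z)*(2*Z) = 2*Z*(-6 + Z))
Y/29482 + (-71 - 11)*h((3 - 5)*5) = 15153/29482 + (-71 - 11)*(2*((3 - 5)*5)*(-6 + (3 - 5)*5)) = 15153*(1/29482) - 164*(-2*5)*(-6 - 2*5) = 15153/29482 - 164*(-10)*(-6 - 10) = 15153/29482 - 164*(-10)*(-16) = 15153/29482 - 82*320 = 15153/29482 - 26240 = -773592527/29482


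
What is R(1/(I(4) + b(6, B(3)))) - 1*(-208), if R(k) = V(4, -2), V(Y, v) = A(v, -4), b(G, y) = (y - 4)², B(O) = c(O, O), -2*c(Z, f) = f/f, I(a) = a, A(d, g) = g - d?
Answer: 206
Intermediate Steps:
c(Z, f) = -½ (c(Z, f) = -f/(2*f) = -½*1 = -½)
B(O) = -½
b(G, y) = (-4 + y)²
V(Y, v) = -4 - v
R(k) = -2 (R(k) = -4 - 1*(-2) = -4 + 2 = -2)
R(1/(I(4) + b(6, B(3)))) - 1*(-208) = -2 - 1*(-208) = -2 + 208 = 206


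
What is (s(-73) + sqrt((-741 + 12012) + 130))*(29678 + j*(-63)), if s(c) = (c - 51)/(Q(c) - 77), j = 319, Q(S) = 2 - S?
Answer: 594022 + 9581*sqrt(11401) ≈ 1.6170e+6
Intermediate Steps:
s(c) = (-51 + c)/(-75 - c) (s(c) = (c - 51)/((2 - c) - 77) = (-51 + c)/(-75 - c))
(s(-73) + sqrt((-741 + 12012) + 130))*(29678 + j*(-63)) = ((51 - 1*(-73))/(75 - 73) + sqrt((-741 + 12012) + 130))*(29678 + 319*(-63)) = ((51 + 73)/2 + sqrt(11271 + 130))*(29678 - 20097) = ((1/2)*124 + sqrt(11401))*9581 = (62 + sqrt(11401))*9581 = 594022 + 9581*sqrt(11401)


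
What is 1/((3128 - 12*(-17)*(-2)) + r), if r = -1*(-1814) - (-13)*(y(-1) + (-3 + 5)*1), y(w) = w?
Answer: 1/4547 ≈ 0.00021993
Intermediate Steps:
r = 1827 (r = -1*(-1814) - (-13)*(-1 + (-3 + 5)*1) = 1814 - (-13)*(-1 + 2*1) = 1814 - (-13)*(-1 + 2) = 1814 - (-13) = 1814 - 1*(-13) = 1814 + 13 = 1827)
1/((3128 - 12*(-17)*(-2)) + r) = 1/((3128 - 12*(-17)*(-2)) + 1827) = 1/((3128 + 204*(-2)) + 1827) = 1/((3128 - 408) + 1827) = 1/(2720 + 1827) = 1/4547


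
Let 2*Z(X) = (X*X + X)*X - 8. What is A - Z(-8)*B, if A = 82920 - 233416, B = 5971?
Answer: 1210892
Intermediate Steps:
Z(X) = -4 + X*(X + X**2)/2 (Z(X) = ((X*X + X)*X - 8)/2 = ((X**2 + X)*X - 8)/2 = ((X + X**2)*X - 8)/2 = (X*(X + X**2) - 8)/2 = (-8 + X*(X + X**2))/2 = -4 + X*(X + X**2)/2)
A = -150496
A - Z(-8)*B = -150496 - (-4 + (1/2)*(-8)**2 + (1/2)*(-8)**3)*5971 = -150496 - (-4 + (1/2)*64 + (1/2)*(-512))*5971 = -150496 - (-4 + 32 - 256)*5971 = -150496 - (-228)*5971 = -150496 - 1*(-1361388) = -150496 + 1361388 = 1210892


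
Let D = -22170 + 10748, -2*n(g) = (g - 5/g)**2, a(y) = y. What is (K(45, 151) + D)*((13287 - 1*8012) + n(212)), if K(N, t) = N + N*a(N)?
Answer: 1806519435049/11236 ≈ 1.6078e+8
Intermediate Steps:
n(g) = -(g - 5/g)**2/2
K(N, t) = N + N**2 (K(N, t) = N + N*N = N + N**2)
D = -11422
(K(45, 151) + D)*((13287 - 1*8012) + n(212)) = (45*(1 + 45) - 11422)*((13287 - 1*8012) - 1/2*(-5 + 212**2)**2/212**2) = (45*46 - 11422)*((13287 - 8012) - 1/2*1/44944*(-5 + 44944)**2) = (2070 - 11422)*(5275 - 1/2*1/44944*44939**2) = -9352*(5275 - 1/2*1/44944*2019513721) = -9352*(5275 - 2019513721/89888) = -9352*(-1545354521/89888) = 1806519435049/11236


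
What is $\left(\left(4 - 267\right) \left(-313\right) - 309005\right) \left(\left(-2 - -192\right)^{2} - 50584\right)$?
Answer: $3283320024$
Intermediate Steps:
$\left(\left(4 - 267\right) \left(-313\right) - 309005\right) \left(\left(-2 - -192\right)^{2} - 50584\right) = \left(\left(-263\right) \left(-313\right) - 309005\right) \left(\left(-2 + 192\right)^{2} - 50584\right) = \left(82319 - 309005\right) \left(190^{2} - 50584\right) = - 226686 \left(36100 - 50584\right) = \left(-226686\right) \left(-14484\right) = 3283320024$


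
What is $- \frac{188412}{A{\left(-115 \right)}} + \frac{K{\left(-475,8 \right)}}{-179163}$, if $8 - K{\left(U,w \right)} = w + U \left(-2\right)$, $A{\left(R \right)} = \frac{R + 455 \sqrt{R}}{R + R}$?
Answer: $\frac{2 \left(- 776398549663 i + 43225 \sqrt{115}\right)}{179163 \left(23 i + 91 \sqrt{115}\right)} \approx -209.2 - 8876.4 i$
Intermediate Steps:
$A{\left(R \right)} = \frac{R + 455 \sqrt{R}}{2 R}$
$K{\left(U,w \right)} = 8 - w + 2 U$ ($K{\left(U,w \right)} = 8 - \left(w + U \left(-2\right)\right) = 8 - \left(w - 2 U\right) = 8 + \left(- w + 2 U\right) = 8 - w + 2 U$)
$- \frac{188412}{A{\left(-115 \right)}} + \frac{K{\left(-475,8 \right)}}{-179163} = - \frac{188412}{\frac{1}{2} + \frac{455}{2 i \sqrt{115}}} + \frac{8 - 8 + 2 \left(-475\right)}{-179163} = - \frac{188412}{\frac{1}{2} + \frac{455 \left(- \frac{i \sqrt{115}}{115}\right)}{2}} + \left(8 - 8 - 950\right) \left(- \frac{1}{179163}\right) = - \frac{188412}{\frac{1}{2} - \frac{91 i \sqrt{115}}{46}} - - \frac{950}{179163} = - \frac{188412}{\frac{1}{2} - \frac{91 i \sqrt{115}}{46}} + \frac{950}{179163} = \frac{950}{179163} - \frac{188412}{\frac{1}{2} - \frac{91 i \sqrt{115}}{46}}$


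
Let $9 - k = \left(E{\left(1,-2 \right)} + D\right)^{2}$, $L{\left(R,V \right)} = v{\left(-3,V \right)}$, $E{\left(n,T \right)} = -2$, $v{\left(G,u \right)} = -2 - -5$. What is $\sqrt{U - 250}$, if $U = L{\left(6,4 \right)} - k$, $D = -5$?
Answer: $3 i \sqrt{23} \approx 14.387 i$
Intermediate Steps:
$v{\left(G,u \right)} = 3$ ($v{\left(G,u \right)} = -2 + 5 = 3$)
$L{\left(R,V \right)} = 3$
$k = -40$ ($k = 9 - \left(-2 - 5\right)^{2} = 9 - \left(-7\right)^{2} = 9 - 49 = -40$)
$U = 43$ ($U = 3 - -40 = 3 + 40 = 43$)
$\sqrt{U - 250} = \sqrt{43 - 250} = \sqrt{-207} = 3 i \sqrt{23}$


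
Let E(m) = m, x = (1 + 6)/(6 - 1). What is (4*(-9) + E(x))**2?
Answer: 29929/25 ≈ 1197.2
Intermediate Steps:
x = 7/5 ≈ 1.4000
(4*(-9) + E(x))**2 = (4*(-9) + 7/5)**2 = (-36 + 7/5)**2 = (-173/5)**2 = 29929/25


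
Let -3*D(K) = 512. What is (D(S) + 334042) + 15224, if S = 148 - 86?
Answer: 1047286/3 ≈ 3.4910e+5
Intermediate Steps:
S = 62
D(K) = -512/3 (D(K) = -⅓*512 = -512/3)
(D(S) + 334042) + 15224 = (-512/3 + 334042) + 15224 = 1001614/3 + 15224 = 1047286/3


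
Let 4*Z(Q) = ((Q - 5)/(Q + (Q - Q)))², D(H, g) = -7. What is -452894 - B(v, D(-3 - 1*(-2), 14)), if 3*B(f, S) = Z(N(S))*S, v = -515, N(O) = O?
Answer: -3170246/7 ≈ -4.5289e+5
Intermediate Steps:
Z(Q) = (-5 + Q)²/(4*Q²) (Z(Q) = ((Q - 5)/(Q + (Q - Q)))²/4 = ((-5 + Q)/(Q + 0))²/4 = ((-5 + Q)/Q)²/4 = ((-5 + Q)²/Q²)/4 = (-5 + Q)²/(4*Q²))
B(f, S) = (-5 + S)²/(12*S) (B(f, S) = (((-5 + S)²/(4*S²))*S)/3 = ((-5 + S)²/(4*S))/3 = (-5 + S)²/(12*S))
-452894 - B(v, D(-3 - 1*(-2), 14)) = -452894 - (-5 - 7)²/(12*(-7)) = -452894 - (-1)*(-12)²/(12*7) = -452894 - (-1)*144/(12*7) = -452894 - 1*(-12/7) = -452894 + 12/7 = -3170246/7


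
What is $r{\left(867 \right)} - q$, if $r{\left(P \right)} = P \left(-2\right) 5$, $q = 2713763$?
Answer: $-2722433$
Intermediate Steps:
$r{\left(P \right)} = - 10 P$ ($r{\left(P \right)} = - 2 P 5 = - 10 P$)
$r{\left(867 \right)} - q = \left(-10\right) 867 - 2713763 = -8670 - 2713763 = -2722433$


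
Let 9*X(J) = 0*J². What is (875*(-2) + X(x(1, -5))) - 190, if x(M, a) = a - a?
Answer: -1940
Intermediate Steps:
x(M, a) = 0
X(J) = 0 (X(J) = (0*J²)/9 = (⅑)*0 = 0)
(875*(-2) + X(x(1, -5))) - 190 = (875*(-2) + 0) - 190 = (-1750 + 0) - 190 = -1750 - 190 = -1940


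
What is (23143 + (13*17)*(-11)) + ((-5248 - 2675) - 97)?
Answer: 12692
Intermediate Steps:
(23143 + (13*17)*(-11)) + ((-5248 - 2675) - 97) = (23143 + 221*(-11)) + (-7923 - 97) = (23143 - 2431) - 8020 = 20712 - 8020 = 12692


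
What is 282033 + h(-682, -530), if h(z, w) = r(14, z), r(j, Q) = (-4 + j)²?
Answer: 282133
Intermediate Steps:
h(z, w) = 100 (h(z, w) = (-4 + 14)² = 10² = 100)
282033 + h(-682, -530) = 282033 + 100 = 282133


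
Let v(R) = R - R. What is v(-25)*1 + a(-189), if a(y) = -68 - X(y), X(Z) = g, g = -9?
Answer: -59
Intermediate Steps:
X(Z) = -9
v(R) = 0
a(y) = -59 (a(y) = -68 - 1*(-9) = -68 + 9 = -59)
v(-25)*1 + a(-189) = 0*1 - 59 = 0 - 59 = -59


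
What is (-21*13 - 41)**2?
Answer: 98596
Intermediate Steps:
(-21*13 - 41)**2 = (-273 - 41)**2 = (-314)**2 = 98596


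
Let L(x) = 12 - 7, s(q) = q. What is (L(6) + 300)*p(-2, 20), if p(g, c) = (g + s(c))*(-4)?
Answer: -21960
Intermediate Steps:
L(x) = 5
p(g, c) = -4*c - 4*g (p(g, c) = (g + c)*(-4) = (c + g)*(-4) = -4*c - 4*g)
(L(6) + 300)*p(-2, 20) = (5 + 300)*(-4*20 - 4*(-2)) = 305*(-80 + 8) = 305*(-72) = -21960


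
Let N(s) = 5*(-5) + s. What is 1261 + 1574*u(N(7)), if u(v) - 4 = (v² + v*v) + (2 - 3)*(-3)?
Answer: 1032231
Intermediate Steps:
N(s) = -25 + s
u(v) = 7 + 2*v² (u(v) = 4 + ((v² + v*v) + (2 - 3)*(-3)) = 4 + ((v² + v²) - 1*(-3)) = 4 + (2*v² + 3) = 4 + (3 + 2*v²) = 7 + 2*v²)
1261 + 1574*u(N(7)) = 1261 + 1574*(7 + 2*(-25 + 7)²) = 1261 + 1574*(7 + 2*(-18)²) = 1261 + 1574*(7 + 2*324) = 1261 + 1574*(7 + 648) = 1261 + 1574*655 = 1261 + 1030970 = 1032231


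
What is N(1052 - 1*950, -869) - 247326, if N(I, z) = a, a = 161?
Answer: -247165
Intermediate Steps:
N(I, z) = 161
N(1052 - 1*950, -869) - 247326 = 161 - 247326 = -247165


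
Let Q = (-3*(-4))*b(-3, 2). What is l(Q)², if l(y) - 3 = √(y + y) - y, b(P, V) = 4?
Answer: 2121 - 360*√6 ≈ 1239.2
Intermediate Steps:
Q = 48 (Q = -3*(-4)*4 = 12*4 = 48)
l(y) = 3 - y + √2*√y (l(y) = 3 + (√(y + y) - y) = 3 + (√(2*y) - y) = 3 + (√2*√y - y) = 3 + (-y + √2*√y) = 3 - y + √2*√y)
l(Q)² = (3 - 1*48 + √2*√48)² = (3 - 48 + √2*(4*√3))² = (3 - 48 + 4*√6)² = (-45 + 4*√6)²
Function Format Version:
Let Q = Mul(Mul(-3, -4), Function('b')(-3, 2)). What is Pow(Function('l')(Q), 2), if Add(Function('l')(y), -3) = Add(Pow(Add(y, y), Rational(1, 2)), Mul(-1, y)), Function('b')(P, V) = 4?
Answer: Add(2121, Mul(-360, Pow(6, Rational(1, 2)))) ≈ 1239.2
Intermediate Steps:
Q = 48 (Q = Mul(Mul(-3, -4), 4) = Mul(12, 4) = 48)
Function('l')(y) = Add(3, Mul(-1, y), Mul(Pow(2, Rational(1, 2)), Pow(y, Rational(1, 2)))) (Function('l')(y) = Add(3, Add(Pow(Add(y, y), Rational(1, 2)), Mul(-1, y))) = Add(3, Add(Pow(Mul(2, y), Rational(1, 2)), Mul(-1, y))) = Add(3, Add(Mul(Pow(2, Rational(1, 2)), Pow(y, Rational(1, 2))), Mul(-1, y))) = Add(3, Add(Mul(-1, y), Mul(Pow(2, Rational(1, 2)), Pow(y, Rational(1, 2))))) = Add(3, Mul(-1, y), Mul(Pow(2, Rational(1, 2)), Pow(y, Rational(1, 2)))))
Pow(Function('l')(Q), 2) = Pow(Add(3, Mul(-1, 48), Mul(Pow(2, Rational(1, 2)), Pow(48, Rational(1, 2)))), 2) = Pow(Add(3, -48, Mul(Pow(2, Rational(1, 2)), Mul(4, Pow(3, Rational(1, 2))))), 2) = Pow(Add(3, -48, Mul(4, Pow(6, Rational(1, 2)))), 2) = Pow(Add(-45, Mul(4, Pow(6, Rational(1, 2)))), 2)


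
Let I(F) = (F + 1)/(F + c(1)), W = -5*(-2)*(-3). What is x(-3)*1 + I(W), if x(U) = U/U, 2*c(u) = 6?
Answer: 56/27 ≈ 2.0741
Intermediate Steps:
c(u) = 3 (c(u) = (½)*6 = 3)
x(U) = 1
W = -30 (W = 10*(-3) = -30)
I(F) = (1 + F)/(3 + F) (I(F) = (F + 1)/(F + 3) = (1 + F)/(3 + F))
x(-3)*1 + I(W) = 1*1 + (1 - 30)/(3 - 30) = 1 - 29/(-27) = 1 - 1/27*(-29) = 1 + 29/27 = 56/27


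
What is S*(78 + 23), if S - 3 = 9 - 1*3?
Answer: 909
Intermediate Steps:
S = 9 (S = 3 + (9 - 1*3) = 3 + (9 - 3) = 3 + 6 = 9)
S*(78 + 23) = 9*(78 + 23) = 9*101 = 909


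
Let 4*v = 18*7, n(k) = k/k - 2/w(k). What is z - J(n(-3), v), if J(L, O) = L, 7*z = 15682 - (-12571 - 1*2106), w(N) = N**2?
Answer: 39026/9 ≈ 4336.2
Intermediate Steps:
n(k) = 1 - 2/k**2 (n(k) = k/k - 2/k**2 = 1 - 2/k**2)
v = 63/2 (v = (18*7)/4 = (1/4)*126 = 63/2 ≈ 31.500)
z = 4337 (z = (15682 - (-12571 - 1*2106))/7 = (15682 - (-12571 - 2106))/7 = (15682 - 1*(-14677))/7 = (15682 + 14677)/7 = (1/7)*30359 = 4337)
z - J(n(-3), v) = 4337 - (1 - 2/(-3)**2) = 4337 - (1 - 2*1/9) = 4337 - (1 - 2/9) = 4337 - 1*7/9 = 4337 - 7/9 = 39026/9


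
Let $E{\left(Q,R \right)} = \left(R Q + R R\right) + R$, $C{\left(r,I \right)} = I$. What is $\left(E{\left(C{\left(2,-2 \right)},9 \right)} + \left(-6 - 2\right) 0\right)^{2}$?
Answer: $5184$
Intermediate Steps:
$E{\left(Q,R \right)} = R + R^{2} + Q R$ ($E{\left(Q,R \right)} = \left(Q R + R^{2}\right) + R = \left(R^{2} + Q R\right) + R = R + R^{2} + Q R$)
$\left(E{\left(C{\left(2,-2 \right)},9 \right)} + \left(-6 - 2\right) 0\right)^{2} = \left(9 \left(1 - 2 + 9\right) + \left(-6 - 2\right) 0\right)^{2} = \left(9 \cdot 8 + \left(-6 + \left(-5 + 3\right)\right) 0\right)^{2} = \left(72 + \left(-6 - 2\right) 0\right)^{2} = \left(72 - 0\right)^{2} = \left(72 + 0\right)^{2} = 72^{2} = 5184$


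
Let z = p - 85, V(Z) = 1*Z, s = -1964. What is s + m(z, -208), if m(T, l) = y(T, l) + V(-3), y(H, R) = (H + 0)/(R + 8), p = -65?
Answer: -7865/4 ≈ -1966.3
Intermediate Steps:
V(Z) = Z
y(H, R) = H/(8 + R)
z = -150 (z = -65 - 85 = -150)
m(T, l) = -3 + T/(8 + l) (m(T, l) = T/(8 + l) - 3 = -3 + T/(8 + l))
s + m(z, -208) = -1964 + (-24 - 150 - 3*(-208))/(8 - 208) = -1964 + (-24 - 150 + 624)/(-200) = -1964 - 1/200*450 = -1964 - 9/4 = -7865/4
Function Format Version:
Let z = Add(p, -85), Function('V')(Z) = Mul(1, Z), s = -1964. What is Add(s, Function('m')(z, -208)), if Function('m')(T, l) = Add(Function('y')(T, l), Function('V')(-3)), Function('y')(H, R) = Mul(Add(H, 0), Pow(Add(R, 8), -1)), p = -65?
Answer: Rational(-7865, 4) ≈ -1966.3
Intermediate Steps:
Function('V')(Z) = Z
Function('y')(H, R) = Mul(H, Pow(Add(8, R), -1))
z = -150 (z = Add(-65, -85) = -150)
Function('m')(T, l) = Add(-3, Mul(T, Pow(Add(8, l), -1))) (Function('m')(T, l) = Add(Mul(T, Pow(Add(8, l), -1)), -3) = Add(-3, Mul(T, Pow(Add(8, l), -1))))
Add(s, Function('m')(z, -208)) = Add(-1964, Mul(Pow(Add(8, -208), -1), Add(-24, -150, Mul(-3, -208)))) = Add(-1964, Mul(Pow(-200, -1), Add(-24, -150, 624))) = Add(-1964, Mul(Rational(-1, 200), 450)) = Add(-1964, Rational(-9, 4)) = Rational(-7865, 4)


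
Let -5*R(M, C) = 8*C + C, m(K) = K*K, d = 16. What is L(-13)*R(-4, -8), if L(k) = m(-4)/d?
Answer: 72/5 ≈ 14.400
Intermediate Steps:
m(K) = K**2
R(M, C) = -9*C/5 (R(M, C) = -(8*C + C)/5 = -9*C/5)
L(k) = 1 (L(k) = (-4)**2/16 = 16*(1/16) = 1)
L(-13)*R(-4, -8) = 1*(-9/5*(-8)) = 1*(72/5) = 72/5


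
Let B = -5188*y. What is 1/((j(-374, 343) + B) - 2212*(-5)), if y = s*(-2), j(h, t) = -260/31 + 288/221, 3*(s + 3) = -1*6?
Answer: -6851/279706352 ≈ -2.4494e-5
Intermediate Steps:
s = -5 (s = -3 + (-1*6)/3 = -3 + (1/3)*(-6) = -3 - 2 = -5)
j(h, t) = -48532/6851 (j(h, t) = -260*1/31 + 288*(1/221) = -260/31 + 288/221 = -48532/6851)
y = 10 (y = -5*(-2) = 10)
B = -51880 (B = -5188*10 = -51880)
1/((j(-374, 343) + B) - 2212*(-5)) = 1/((-48532/6851 - 51880) - 2212*(-5)) = 1/(-355478412/6851 + 11060) = 1/(-279706352/6851) = -6851/279706352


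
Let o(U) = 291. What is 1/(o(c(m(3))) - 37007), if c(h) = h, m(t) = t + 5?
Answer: -1/36716 ≈ -2.7236e-5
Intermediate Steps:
m(t) = 5 + t
1/(o(c(m(3))) - 37007) = 1/(291 - 37007) = 1/(-36716) = -1/36716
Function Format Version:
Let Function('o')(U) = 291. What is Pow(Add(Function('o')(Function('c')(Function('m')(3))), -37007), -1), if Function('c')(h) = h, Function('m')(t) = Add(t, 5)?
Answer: Rational(-1, 36716) ≈ -2.7236e-5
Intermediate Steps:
Function('m')(t) = Add(5, t)
Pow(Add(Function('o')(Function('c')(Function('m')(3))), -37007), -1) = Pow(Add(291, -37007), -1) = Pow(-36716, -1) = Rational(-1, 36716)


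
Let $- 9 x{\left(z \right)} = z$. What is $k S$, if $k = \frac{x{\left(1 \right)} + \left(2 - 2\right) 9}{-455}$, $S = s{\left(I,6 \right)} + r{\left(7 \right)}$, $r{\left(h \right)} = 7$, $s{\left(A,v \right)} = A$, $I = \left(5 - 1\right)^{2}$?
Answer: $\frac{23}{4095} \approx 0.0056166$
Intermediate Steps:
$I = 16$ ($I = 4^{2} = 16$)
$x{\left(z \right)} = - \frac{z}{9}$
$S = 23$ ($S = 16 + 7 = 23$)
$k = \frac{1}{4095}$ ($k = \frac{\left(- \frac{1}{9}\right) 1 + \left(2 - 2\right) 9}{-455} = \left(- \frac{1}{9} + 0 \cdot 9\right) \left(- \frac{1}{455}\right) = \left(- \frac{1}{9} + 0\right) \left(- \frac{1}{455}\right) = \left(- \frac{1}{9}\right) \left(- \frac{1}{455}\right) = \frac{1}{4095} \approx 0.0002442$)
$k S = \frac{1}{4095} \cdot 23 = \frac{23}{4095}$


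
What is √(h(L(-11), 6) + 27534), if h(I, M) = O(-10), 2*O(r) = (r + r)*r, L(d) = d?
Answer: √27634 ≈ 166.23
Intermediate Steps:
O(r) = r² (O(r) = ((r + r)*r)/2 = ((2*r)*r)/2 = (2*r²)/2 = r²)
h(I, M) = 100 (h(I, M) = (-10)² = 100)
√(h(L(-11), 6) + 27534) = √(100 + 27534) = √27634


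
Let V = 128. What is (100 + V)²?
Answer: 51984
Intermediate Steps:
(100 + V)² = (100 + 128)² = 228² = 51984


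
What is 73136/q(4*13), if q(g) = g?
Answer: 18284/13 ≈ 1406.5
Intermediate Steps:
73136/q(4*13) = 73136/((4*13)) = 73136/52 = 73136*(1/52) = 18284/13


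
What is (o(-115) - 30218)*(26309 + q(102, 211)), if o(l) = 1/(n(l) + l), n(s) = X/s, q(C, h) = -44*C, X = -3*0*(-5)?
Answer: -75829524291/115 ≈ -6.5939e+8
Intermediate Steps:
X = 0 (X = 0*(-5) = 0)
n(s) = 0 (n(s) = 0/s = 0)
o(l) = 1/l (o(l) = 1/(0 + l) = 1/l)
(o(-115) - 30218)*(26309 + q(102, 211)) = (1/(-115) - 30218)*(26309 - 44*102) = (-1/115 - 30218)*(26309 - 4488) = -3475071/115*21821 = -75829524291/115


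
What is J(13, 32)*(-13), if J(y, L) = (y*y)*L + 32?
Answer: -70720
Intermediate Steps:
J(y, L) = 32 + L*y² (J(y, L) = y²*L + 32 = L*y² + 32 = 32 + L*y²)
J(13, 32)*(-13) = (32 + 32*13²)*(-13) = (32 + 32*169)*(-13) = (32 + 5408)*(-13) = 5440*(-13) = -70720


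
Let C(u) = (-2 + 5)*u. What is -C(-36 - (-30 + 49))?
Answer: 165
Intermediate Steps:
C(u) = 3*u
-C(-36 - (-30 + 49)) = -3*(-36 - (-30 + 49)) = -3*(-36 - 1*19) = -3*(-36 - 19) = -3*(-55) = -1*(-165) = 165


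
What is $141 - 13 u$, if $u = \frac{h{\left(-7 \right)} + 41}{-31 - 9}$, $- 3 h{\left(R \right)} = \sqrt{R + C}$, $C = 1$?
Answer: $\frac{6173}{40} - \frac{13 i \sqrt{6}}{120} \approx 154.32 - 0.26536 i$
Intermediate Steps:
$h{\left(R \right)} = - \frac{\sqrt{1 + R}}{3}$ ($h{\left(R \right)} = - \frac{\sqrt{R + 1}}{3} = - \frac{\sqrt{1 + R}}{3}$)
$u = - \frac{41}{40} + \frac{i \sqrt{6}}{120}$ ($u = \frac{- \frac{\sqrt{1 - 7}}{3} + 41}{-31 - 9} = \frac{- \frac{\sqrt{-6}}{3} + 41}{-40} = \left(- \frac{i \sqrt{6}}{3} + 41\right) \left(- \frac{1}{40}\right) = \left(41 - \frac{i \sqrt{6}}{3}\right) \left(- \frac{1}{40}\right) = - \frac{41}{40} + \frac{i \sqrt{6}}{120} \approx -1.025 + 0.020412 i$)
$141 - 13 u = 141 - 13 \left(- \frac{41}{40} + \frac{i \sqrt{6}}{120}\right) = 141 + \left(\frac{533}{40} - \frac{13 i \sqrt{6}}{120}\right) = \frac{6173}{40} - \frac{13 i \sqrt{6}}{120}$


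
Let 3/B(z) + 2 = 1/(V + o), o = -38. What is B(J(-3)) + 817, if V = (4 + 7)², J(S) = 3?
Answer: 44852/55 ≈ 815.49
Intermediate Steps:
V = 121 (V = 11² = 121)
B(z) = -83/55 (B(z) = 3/(-2 + 1/(121 - 38)) = 3/(-2 + 1/83) = 3/(-165/83) = 3*(-83/165) = -83/55)
B(J(-3)) + 817 = -83/55 + 817 = 44852/55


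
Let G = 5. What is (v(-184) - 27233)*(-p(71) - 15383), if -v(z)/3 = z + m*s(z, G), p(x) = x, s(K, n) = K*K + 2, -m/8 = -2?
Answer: 25527921710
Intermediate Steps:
m = 16 (m = -8*(-2) = 16)
s(K, n) = 2 + K² (s(K, n) = K² + 2 = 2 + K²)
v(z) = -96 - 48*z² - 3*z (v(z) = -3*(z + 16*(2 + z²)) = -3*(z + (32 + 16*z²)) = -3*(32 + z + 16*z²) = -96 - 48*z² - 3*z)
(v(-184) - 27233)*(-p(71) - 15383) = ((-96 - 48*(-184)² - 3*(-184)) - 27233)*(-1*71 - 15383) = ((-96 - 48*33856 + 552) - 27233)*(-71 - 15383) = ((-96 - 1625088 + 552) - 27233)*(-15454) = (-1624632 - 27233)*(-15454) = -1651865*(-15454) = 25527921710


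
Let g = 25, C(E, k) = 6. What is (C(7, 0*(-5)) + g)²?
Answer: 961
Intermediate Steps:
(C(7, 0*(-5)) + g)² = (6 + 25)² = 31² = 961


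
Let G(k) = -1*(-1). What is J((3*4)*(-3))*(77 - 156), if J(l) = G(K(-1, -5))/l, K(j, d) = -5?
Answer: 79/36 ≈ 2.1944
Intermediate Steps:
G(k) = 1
J(l) = 1/l
J((3*4)*(-3))*(77 - 156) = (77 - 156)/(((3*4)*(-3))) = -79/(12*(-3)) = -79/(-36) = -1/36*(-79) = 79/36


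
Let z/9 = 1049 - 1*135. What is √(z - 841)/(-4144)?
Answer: -√7385/4144 ≈ -0.020737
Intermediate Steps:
z = 8226 (z = 9*(1049 - 1*135) = 9*(1049 - 135) = 9*914 = 8226)
√(z - 841)/(-4144) = √(8226 - 841)/(-4144) = √7385*(-1/4144) = -√7385/4144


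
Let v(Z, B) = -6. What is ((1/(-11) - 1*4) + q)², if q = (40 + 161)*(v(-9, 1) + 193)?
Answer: 170909481744/121 ≈ 1.4125e+9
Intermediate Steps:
q = 37587 (q = (40 + 161)*(-6 + 193) = 201*187 = 37587)
((1/(-11) - 1*4) + q)² = ((1/(-11) - 1*4) + 37587)² = ((-1/11 - 4) + 37587)² = (-45/11 + 37587)² = (413412/11)² = 170909481744/121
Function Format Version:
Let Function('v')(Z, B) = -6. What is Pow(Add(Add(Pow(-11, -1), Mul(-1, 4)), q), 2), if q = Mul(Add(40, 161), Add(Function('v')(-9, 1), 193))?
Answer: Rational(170909481744, 121) ≈ 1.4125e+9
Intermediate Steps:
q = 37587 (q = Mul(Add(40, 161), Add(-6, 193)) = Mul(201, 187) = 37587)
Pow(Add(Add(Pow(-11, -1), Mul(-1, 4)), q), 2) = Pow(Add(Add(Pow(-11, -1), Mul(-1, 4)), 37587), 2) = Pow(Add(Add(Rational(-1, 11), -4), 37587), 2) = Pow(Add(Rational(-45, 11), 37587), 2) = Pow(Rational(413412, 11), 2) = Rational(170909481744, 121)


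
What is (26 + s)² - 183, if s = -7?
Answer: 178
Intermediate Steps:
(26 + s)² - 183 = (26 - 7)² - 183 = 19² - 183 = 361 - 183 = 178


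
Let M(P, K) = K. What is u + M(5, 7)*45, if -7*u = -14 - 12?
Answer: 2231/7 ≈ 318.71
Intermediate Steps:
u = 26/7 (u = -(-14 - 12)/7 = -1/7*(-26) = 26/7 ≈ 3.7143)
u + M(5, 7)*45 = 26/7 + 7*45 = 26/7 + 315 = 2231/7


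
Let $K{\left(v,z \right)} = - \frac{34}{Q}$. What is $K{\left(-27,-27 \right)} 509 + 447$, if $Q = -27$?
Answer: $\frac{29375}{27} \approx 1088.0$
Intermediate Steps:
$K{\left(v,z \right)} = \frac{34}{27}$ ($K{\left(v,z \right)} = - \frac{34}{-27} = \left(-34\right) \left(- \frac{1}{27}\right) = \frac{34}{27}$)
$K{\left(-27,-27 \right)} 509 + 447 = \frac{34}{27} \cdot 509 + 447 = \frac{17306}{27} + 447 = \frac{29375}{27}$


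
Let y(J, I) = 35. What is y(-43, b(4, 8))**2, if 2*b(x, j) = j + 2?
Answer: 1225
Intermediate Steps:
b(x, j) = 1 + j/2 (b(x, j) = (j + 2)/2 = (2 + j)/2 = 1 + j/2)
y(-43, b(4, 8))**2 = 35**2 = 1225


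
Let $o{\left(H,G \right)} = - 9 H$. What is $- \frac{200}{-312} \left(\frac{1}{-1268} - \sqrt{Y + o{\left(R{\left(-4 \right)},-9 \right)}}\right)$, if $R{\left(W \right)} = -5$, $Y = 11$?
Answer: $- \frac{25}{49452} - \frac{50 \sqrt{14}}{39} \approx -4.7975$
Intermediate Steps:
$- \frac{200}{-312} \left(\frac{1}{-1268} - \sqrt{Y + o{\left(R{\left(-4 \right)},-9 \right)}}\right) = - \frac{200}{-312} \left(\frac{1}{-1268} - \sqrt{11 - -45}\right) = \left(-200\right) \left(- \frac{1}{312}\right) \left(- \frac{1}{1268} - \sqrt{11 + 45}\right) = \frac{25 \left(- \frac{1}{1268} - \sqrt{56}\right)}{39} = \frac{25 \left(- \frac{1}{1268} - 2 \sqrt{14}\right)}{39} = - \frac{25}{49452} - \frac{50 \sqrt{14}}{39}$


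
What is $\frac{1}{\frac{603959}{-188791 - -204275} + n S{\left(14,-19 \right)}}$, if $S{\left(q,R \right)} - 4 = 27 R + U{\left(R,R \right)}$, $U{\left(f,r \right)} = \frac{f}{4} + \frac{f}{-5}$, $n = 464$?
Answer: $- \frac{77420}{18315852861} \approx -4.2269 \cdot 10^{-6}$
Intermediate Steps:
$U{\left(f,r \right)} = \frac{f}{20}$ ($U{\left(f,r \right)} = f \frac{1}{4} + f \left(- \frac{1}{5}\right) = \frac{f}{4} - \frac{f}{5} = \frac{f}{20}$)
$S{\left(q,R \right)} = 4 + \frac{541 R}{20}$ ($S{\left(q,R \right)} = 4 + \left(27 R + \frac{R}{20}\right) = 4 + \frac{541 R}{20}$)
$\frac{1}{\frac{603959}{-188791 - -204275} + n S{\left(14,-19 \right)}} = \frac{1}{\frac{603959}{-188791 - -204275} + 464 \left(4 + \frac{541}{20} \left(-19\right)\right)} = \frac{1}{\frac{603959}{-188791 + 204275} + 464 \left(4 - \frac{10279}{20}\right)} = \frac{1}{\frac{603959}{15484} + 464 \left(- \frac{10199}{20}\right)} = \frac{1}{603959 \cdot \frac{1}{15484} - \frac{1183084}{5}} = \frac{1}{\frac{603959}{15484} - \frac{1183084}{5}} = \frac{1}{- \frac{18315852861}{77420}} = - \frac{77420}{18315852861}$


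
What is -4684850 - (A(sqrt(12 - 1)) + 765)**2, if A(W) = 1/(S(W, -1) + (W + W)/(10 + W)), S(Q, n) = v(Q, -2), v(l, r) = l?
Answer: -1025450412130/194579 - 22180846*sqrt(11)/194579 ≈ -5.2705e+6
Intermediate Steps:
S(Q, n) = Q
A(W) = 1/(W + 2*W/(10 + W)) (A(W) = 1/(W + (W + W)/(10 + W)) = 1/(W + (2*W)/(10 + W)) = 1/(W + 2*W/(10 + W)))
-4684850 - (A(sqrt(12 - 1)) + 765)**2 = -4684850 - ((10 + sqrt(12 - 1))/((sqrt(12 - 1))*(12 + sqrt(12 - 1))) + 765)**2 = -4684850 - ((10 + sqrt(11))/((sqrt(11))*(12 + sqrt(11))) + 765)**2 = -4684850 - ((sqrt(11)/11)*(10 + sqrt(11))/(12 + sqrt(11)) + 765)**2 = -4684850 - (sqrt(11)*(10 + sqrt(11))/(11*(12 + sqrt(11))) + 765)**2 = -4684850 - (765 + sqrt(11)*(10 + sqrt(11))/(11*(12 + sqrt(11))))**2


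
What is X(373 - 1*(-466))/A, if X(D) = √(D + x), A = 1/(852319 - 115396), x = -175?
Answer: 1473846*√166 ≈ 1.8989e+7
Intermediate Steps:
A = 1/736923 ≈ 1.3570e-6
X(D) = √(-175 + D) (X(D) = √(D - 175) = √(-175 + D))
X(373 - 1*(-466))/A = √(-175 + (373 - 1*(-466)))/(1/736923) = √(-175 + (373 + 466))*736923 = √(-175 + 839)*736923 = √664*736923 = (2*√166)*736923 = 1473846*√166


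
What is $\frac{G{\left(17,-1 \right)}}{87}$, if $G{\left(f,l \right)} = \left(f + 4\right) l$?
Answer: $- \frac{7}{29} \approx -0.24138$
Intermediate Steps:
$G{\left(f,l \right)} = l \left(4 + f\right)$ ($G{\left(f,l \right)} = \left(4 + f\right) l = l \left(4 + f\right)$)
$\frac{G{\left(17,-1 \right)}}{87} = \frac{\left(-1\right) \left(4 + 17\right)}{87} = \left(-1\right) 21 \cdot \frac{1}{87} = \left(-21\right) \frac{1}{87} = - \frac{7}{29}$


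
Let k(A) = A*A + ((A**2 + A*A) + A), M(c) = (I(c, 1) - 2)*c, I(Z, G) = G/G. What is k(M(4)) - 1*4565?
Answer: -4521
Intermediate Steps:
I(Z, G) = 1
M(c) = -c (M(c) = (1 - 2)*c = -c)
k(A) = A + 3*A**2 (k(A) = A**2 + ((A**2 + A**2) + A) = A**2 + (2*A**2 + A) = A**2 + (A + 2*A**2) = A + 3*A**2)
k(M(4)) - 1*4565 = (-1*4)*(1 + 3*(-1*4)) - 1*4565 = -4*(1 + 3*(-4)) - 4565 = -4*(1 - 12) - 4565 = -4*(-11) - 4565 = 44 - 4565 = -4521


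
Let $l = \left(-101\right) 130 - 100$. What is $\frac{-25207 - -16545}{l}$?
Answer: $\frac{4331}{6615} \approx 0.65472$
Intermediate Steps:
$l = -13230$ ($l = -13130 - 100 = -13230$)
$\frac{-25207 - -16545}{l} = \frac{-25207 - -16545}{-13230} = \left(-25207 + 16545\right) \left(- \frac{1}{13230}\right) = \left(-8662\right) \left(- \frac{1}{13230}\right) = \frac{4331}{6615}$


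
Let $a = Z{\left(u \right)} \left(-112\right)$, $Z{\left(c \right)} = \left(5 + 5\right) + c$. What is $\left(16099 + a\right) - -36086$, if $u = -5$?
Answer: $51625$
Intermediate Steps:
$Z{\left(c \right)} = 10 + c$
$a = -560$ ($a = \left(10 - 5\right) \left(-112\right) = 5 \left(-112\right) = -560$)
$\left(16099 + a\right) - -36086 = \left(16099 - 560\right) - -36086 = 15539 + 36086 = 51625$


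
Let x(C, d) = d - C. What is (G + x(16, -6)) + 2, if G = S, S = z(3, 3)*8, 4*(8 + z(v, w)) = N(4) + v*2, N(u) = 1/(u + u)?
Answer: -287/4 ≈ -71.750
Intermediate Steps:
N(u) = 1/(2*u)
z(v, w) = -255/32 + v/2 (z(v, w) = -8 + ((½)/4 + v*2)/4 = -8 + ((½)*(¼) + 2*v)/4 = -8 + (⅛ + 2*v)/4 = -8 + (1/32 + v/2) = -255/32 + v/2)
S = -207/4 (S = (-255/32 + (½)*3)*8 = (-255/32 + 3/2)*8 = -207/32*8 = -207/4 ≈ -51.750)
G = -207/4 ≈ -51.750
(G + x(16, -6)) + 2 = (-207/4 + (-6 - 1*16)) + 2 = (-207/4 + (-6 - 16)) + 2 = (-207/4 - 22) + 2 = -295/4 + 2 = -287/4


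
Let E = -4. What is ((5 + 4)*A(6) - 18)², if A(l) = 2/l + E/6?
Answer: 441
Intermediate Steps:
A(l) = -⅔ + 2/l (A(l) = 2/l - 4/6 = 2/l - 4*⅙ = 2/l - ⅔ = -⅔ + 2/l)
((5 + 4)*A(6) - 18)² = ((5 + 4)*(-⅔ + 2/6) - 18)² = (9*(-⅔ + 2*(⅙)) - 18)² = (9*(-⅔ + ⅓) - 18)² = (9*(-⅓) - 18)² = (-3 - 18)² = (-21)² = 441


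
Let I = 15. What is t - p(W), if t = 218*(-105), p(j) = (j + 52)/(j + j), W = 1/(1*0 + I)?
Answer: -46561/2 ≈ -23281.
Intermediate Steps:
W = 1/15 (W = 1/(1*0 + 15) = 1/(0 + 15) = 1/15 ≈ 0.066667)
p(j) = (52 + j)/(2*j) (p(j) = (52 + j)/((2*j)) = (52 + j)*(1/(2*j)) = (52 + j)/(2*j))
t = -22890
t - p(W) = -22890 - (52 + 1/15)/(2*1/15) = -22890 - 15*781/(2*15) = -22890 - 1*781/2 = -22890 - 781/2 = -46561/2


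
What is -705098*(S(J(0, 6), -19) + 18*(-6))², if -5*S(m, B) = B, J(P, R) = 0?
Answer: -191392506218/25 ≈ -7.6557e+9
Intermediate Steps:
S(m, B) = -B/5
-705098*(S(J(0, 6), -19) + 18*(-6))² = -705098*(-⅕*(-19) + 18*(-6))² = -705098*(19/5 - 108)² = -705098/((1/(-521/5))²) = -705098/((-5/521)²) = -705098/25/271441 = -705098*271441/25 = -191392506218/25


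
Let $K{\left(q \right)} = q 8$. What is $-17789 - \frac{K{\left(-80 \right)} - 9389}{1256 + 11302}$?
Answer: $- \frac{74461411}{4186} \approx -17788.0$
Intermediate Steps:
$K{\left(q \right)} = 8 q$
$-17789 - \frac{K{\left(-80 \right)} - 9389}{1256 + 11302} = -17789 - \frac{8 \left(-80\right) - 9389}{1256 + 11302} = -17789 - \frac{-640 - 9389}{12558} = -17789 - \left(-10029\right) \frac{1}{12558} = -17789 - - \frac{3343}{4186} = -17789 + \frac{3343}{4186} = - \frac{74461411}{4186}$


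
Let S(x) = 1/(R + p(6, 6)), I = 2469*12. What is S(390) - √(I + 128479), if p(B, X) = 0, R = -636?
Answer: -1/636 - √158107 ≈ -397.63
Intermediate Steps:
I = 29628
S(x) = -1/636 (S(x) = 1/(-636 + 0) = 1/(-636) = -1/636)
S(390) - √(I + 128479) = -1/636 - √(29628 + 128479) = -1/636 - √158107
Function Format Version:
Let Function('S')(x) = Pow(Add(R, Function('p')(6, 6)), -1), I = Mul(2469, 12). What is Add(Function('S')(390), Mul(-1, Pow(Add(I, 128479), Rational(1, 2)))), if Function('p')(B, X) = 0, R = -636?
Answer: Add(Rational(-1, 636), Mul(-1, Pow(158107, Rational(1, 2)))) ≈ -397.63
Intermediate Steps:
I = 29628
Function('S')(x) = Rational(-1, 636) (Function('S')(x) = Pow(Add(-636, 0), -1) = Pow(-636, -1) = Rational(-1, 636))
Add(Function('S')(390), Mul(-1, Pow(Add(I, 128479), Rational(1, 2)))) = Add(Rational(-1, 636), Mul(-1, Pow(Add(29628, 128479), Rational(1, 2)))) = Add(Rational(-1, 636), Mul(-1, Pow(158107, Rational(1, 2))))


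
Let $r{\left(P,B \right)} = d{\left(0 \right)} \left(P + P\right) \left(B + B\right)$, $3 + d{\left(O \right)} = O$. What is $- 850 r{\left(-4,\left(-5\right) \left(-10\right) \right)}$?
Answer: $-2040000$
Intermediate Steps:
$d{\left(O \right)} = -3 + O$
$r{\left(P,B \right)} = - 12 B P$ ($r{\left(P,B \right)} = \left(-3 + 0\right) \left(P + P\right) \left(B + B\right) = - 3 \cdot 2 P 2 B = - 3 \cdot 4 B P = - 12 B P$)
$- 850 r{\left(-4,\left(-5\right) \left(-10\right) \right)} = - 850 \left(\left(-12\right) \left(\left(-5\right) \left(-10\right)\right) \left(-4\right)\right) = - 850 \left(\left(-12\right) 50 \left(-4\right)\right) = \left(-850\right) 2400 = -2040000$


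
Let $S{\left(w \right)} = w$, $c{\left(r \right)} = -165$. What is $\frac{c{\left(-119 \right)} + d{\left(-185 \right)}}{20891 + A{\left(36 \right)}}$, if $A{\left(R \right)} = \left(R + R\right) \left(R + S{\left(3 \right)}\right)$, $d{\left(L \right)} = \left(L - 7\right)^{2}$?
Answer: $\frac{2823}{1823} \approx 1.5485$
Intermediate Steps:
$d{\left(L \right)} = \left(-7 + L\right)^{2}$
$A{\left(R \right)} = 2 R \left(3 + R\right)$ ($A{\left(R \right)} = \left(R + R\right) \left(R + 3\right) = 2 R \left(3 + R\right)$)
$\frac{c{\left(-119 \right)} + d{\left(-185 \right)}}{20891 + A{\left(36 \right)}} = \frac{-165 + \left(-7 - 185\right)^{2}}{20891 + 2 \cdot 36 \left(3 + 36\right)} = \frac{-165 + \left(-192\right)^{2}}{20891 + 2 \cdot 36 \cdot 39} = \frac{-165 + 36864}{20891 + 2808} = \frac{36699}{23699} = 36699 \cdot \frac{1}{23699} = \frac{2823}{1823}$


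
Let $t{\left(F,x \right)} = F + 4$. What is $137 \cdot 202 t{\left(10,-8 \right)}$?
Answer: $387436$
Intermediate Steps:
$t{\left(F,x \right)} = 4 + F$
$137 \cdot 202 t{\left(10,-8 \right)} = 137 \cdot 202 \left(4 + 10\right) = 27674 \cdot 14 = 387436$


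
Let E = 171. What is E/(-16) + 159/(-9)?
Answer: -1361/48 ≈ -28.354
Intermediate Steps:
E/(-16) + 159/(-9) = 171/(-16) + 159/(-9) = 171*(-1/16) + 159*(-⅑) = -171/16 - 53/3 = -1361/48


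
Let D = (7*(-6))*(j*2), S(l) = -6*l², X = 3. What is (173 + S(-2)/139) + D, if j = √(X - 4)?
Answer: 24023/139 - 84*I ≈ 172.83 - 84.0*I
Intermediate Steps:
j = I (j = √(3 - 4) = √(-1) = I ≈ 1.0*I)
D = -84*I (D = (7*(-6))*(I*2) = -84*I ≈ -84.0*I)
(173 + S(-2)/139) + D = (173 - 6*(-2)²/139) - 84*I = (173 - 6*4*(1/139)) - 84*I = (173 - 24*1/139) - 84*I = (173 - 24/139) - 84*I = 24023/139 - 84*I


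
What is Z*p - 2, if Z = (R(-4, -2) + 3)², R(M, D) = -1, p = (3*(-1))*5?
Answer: -62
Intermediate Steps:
p = -15 (p = -3*5 = -15)
Z = 4 (Z = (-1 + 3)² = 2² = 4)
Z*p - 2 = 4*(-15) - 2 = -60 - 2 = -62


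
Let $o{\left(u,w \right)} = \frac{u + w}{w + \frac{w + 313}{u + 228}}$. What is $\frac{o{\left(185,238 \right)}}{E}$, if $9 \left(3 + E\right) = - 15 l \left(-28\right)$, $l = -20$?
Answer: $- \frac{524097}{277655605} \approx -0.0018876$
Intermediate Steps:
$E = - \frac{2809}{3}$ ($E = -3 + \frac{\left(-15\right) \left(-20\right) \left(-28\right)}{9} = -3 + \frac{300 \left(-28\right)}{9} = -3 + \frac{1}{9} \left(-8400\right) = -3 - \frac{2800}{3} = - \frac{2809}{3} \approx -936.33$)
$o{\left(u,w \right)} = \frac{u + w}{w + \frac{313 + w}{228 + u}}$
$\frac{o{\left(185,238 \right)}}{E} = \frac{\frac{1}{313 + 229 \cdot 238 + 185 \cdot 238} \left(185^{2} + 228 \cdot 185 + 228 \cdot 238 + 185 \cdot 238\right)}{- \frac{2809}{3}} = \frac{34225 + 42180 + 54264 + 44030}{313 + 54502 + 44030} \left(- \frac{3}{2809}\right) = \frac{1}{98845} \cdot 174699 \left(- \frac{3}{2809}\right) = \frac{174699}{98845} \left(- \frac{3}{2809}\right) = - \frac{524097}{277655605}$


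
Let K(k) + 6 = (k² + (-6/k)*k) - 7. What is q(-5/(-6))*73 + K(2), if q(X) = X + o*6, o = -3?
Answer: -7609/6 ≈ -1268.2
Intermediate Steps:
q(X) = -18 + X (q(X) = X - 3*6 = X - 18 = -18 + X)
K(k) = -19 + k² (K(k) = -6 + ((k² + (-6/k)*k) - 7) = -6 + ((k² - 6) - 7) = -6 + ((-6 + k²) - 7) = -6 + (-13 + k²) = -19 + k²)
q(-5/(-6))*73 + K(2) = (-18 - 5/(-6))*73 + (-19 + 2²) = (-18 - 5*(-⅙))*73 + (-19 + 4) = (-18 + ⅚)*73 - 15 = -103/6*73 - 15 = -7519/6 - 15 = -7609/6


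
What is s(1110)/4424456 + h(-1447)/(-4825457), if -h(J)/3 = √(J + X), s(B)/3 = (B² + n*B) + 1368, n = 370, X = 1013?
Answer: 616563/553057 + 3*I*√434/4825457 ≈ 1.1148 + 1.2952e-5*I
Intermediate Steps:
s(B) = 4104 + 3*B² + 1110*B (s(B) = 3*((B² + 370*B) + 1368) = 3*(1368 + B² + 370*B) = 4104 + 3*B² + 1110*B)
h(J) = -3*√(1013 + J) (h(J) = -3*√(J + 1013) = -3*√(1013 + J))
s(1110)/4424456 + h(-1447)/(-4825457) = (4104 + 3*1110² + 1110*1110)/4424456 - 3*√(1013 - 1447)/(-4825457) = (4104 + 3*1232100 + 1232100)*(1/4424456) - 3*I*√434*(-1/4825457) = (4104 + 3696300 + 1232100)*(1/4424456) - 3*I*√434*(-1/4825457) = 4932504*(1/4424456) - 3*I*√434*(-1/4825457) = 616563/553057 + 3*I*√434/4825457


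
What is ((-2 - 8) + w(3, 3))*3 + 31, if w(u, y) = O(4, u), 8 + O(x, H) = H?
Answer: -14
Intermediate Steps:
O(x, H) = -8 + H
w(u, y) = -8 + u
((-2 - 8) + w(3, 3))*3 + 31 = ((-2 - 8) + (-8 + 3))*3 + 31 = (-10 - 5)*3 + 31 = -15*3 + 31 = -45 + 31 = -14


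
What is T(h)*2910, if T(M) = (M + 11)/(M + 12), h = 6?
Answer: 8245/3 ≈ 2748.3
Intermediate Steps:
T(M) = (11 + M)/(12 + M)
T(h)*2910 = ((11 + 6)/(12 + 6))*2910 = (17/18)*2910 = 8245/3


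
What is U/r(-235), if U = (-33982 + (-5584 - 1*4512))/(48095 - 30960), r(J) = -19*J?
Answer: -44078/76507775 ≈ -0.00057612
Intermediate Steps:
U = -44078/17135 (U = (-33982 + (-5584 - 4512))/17135 = (-33982 - 10096)*(1/17135) = -44078*1/17135 = -44078/17135 ≈ -2.5724)
U/r(-235) = -44078/(17135*((-19*(-235)))) = -44078/17135/4465 = -44078/17135*1/4465 = -44078/76507775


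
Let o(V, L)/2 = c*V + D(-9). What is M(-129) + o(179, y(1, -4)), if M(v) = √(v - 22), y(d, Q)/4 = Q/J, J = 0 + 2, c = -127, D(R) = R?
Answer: -45484 + I*√151 ≈ -45484.0 + 12.288*I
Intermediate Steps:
J = 2
y(d, Q) = 2*Q (y(d, Q) = 4*(Q/2) = 2*Q)
M(v) = √(-22 + v)
o(V, L) = -18 - 254*V (o(V, L) = 2*(-127*V - 9) = 2*(-9 - 127*V) = -18 - 254*V)
M(-129) + o(179, y(1, -4)) = √(-22 - 129) + (-18 - 254*179) = √(-151) + (-18 - 45466) = I*√151 - 45484 = -45484 + I*√151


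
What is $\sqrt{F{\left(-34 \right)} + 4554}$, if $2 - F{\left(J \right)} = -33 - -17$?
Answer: $6 \sqrt{127} \approx 67.617$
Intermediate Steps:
$F{\left(J \right)} = 18$ ($F{\left(J \right)} = 2 - \left(-33 - -17\right) = 2 - \left(-33 + 17\right) = 2 - -16 = 2 + 16 = 18$)
$\sqrt{F{\left(-34 \right)} + 4554} = \sqrt{18 + 4554} = \sqrt{4572} = 6 \sqrt{127}$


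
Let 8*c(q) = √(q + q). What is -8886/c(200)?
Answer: -17772/5 ≈ -3554.4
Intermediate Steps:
c(q) = √2*√q/8 (c(q) = √(q + q)/8 = √(2*q)/8 = (√2*√q)/8 = √2*√q/8)
-8886/c(200) = -8886/(√2*√200/8) = -8886/(√2*(10*√2)/8) = -8886/5/2 = -8886*⅖ = -17772/5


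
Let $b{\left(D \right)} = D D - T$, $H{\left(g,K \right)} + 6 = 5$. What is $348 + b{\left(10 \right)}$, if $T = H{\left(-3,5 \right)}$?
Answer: $449$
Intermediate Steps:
$H{\left(g,K \right)} = -1$ ($H{\left(g,K \right)} = -6 + 5 = -1$)
$T = -1$
$b{\left(D \right)} = 1 + D^{2}$ ($b{\left(D \right)} = D D - -1 = D^{2} + 1 = 1 + D^{2}$)
$348 + b{\left(10 \right)} = 348 + \left(1 + 10^{2}\right) = 348 + \left(1 + 100\right) = 348 + 101 = 449$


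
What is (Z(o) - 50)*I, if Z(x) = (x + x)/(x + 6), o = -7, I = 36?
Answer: -1296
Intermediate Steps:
Z(x) = 2*x/(6 + x) (Z(x) = (2*x)/(6 + x) = 2*x/(6 + x))
(Z(o) - 50)*I = (2*(-7)/(6 - 7) - 50)*36 = (2*(-7)/(-1) - 50)*36 = (2*(-7)*(-1) - 50)*36 = (14 - 50)*36 = -36*36 = -1296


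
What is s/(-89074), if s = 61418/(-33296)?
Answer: 30709/1482903952 ≈ 2.0709e-5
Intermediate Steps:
s = -30709/16648 (s = 61418*(-1/33296) = -30709/16648 ≈ -1.8446)
s/(-89074) = -30709/16648/(-89074) = -30709/16648*(-1/89074) = 30709/1482903952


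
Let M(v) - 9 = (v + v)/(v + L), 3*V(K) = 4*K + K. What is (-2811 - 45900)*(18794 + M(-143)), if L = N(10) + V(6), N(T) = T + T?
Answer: -103512092775/113 ≈ -9.1604e+8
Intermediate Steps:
N(T) = 2*T
V(K) = 5*K/3 (V(K) = (4*K + K)/3 = (5*K)/3 = 5*K/3)
L = 30 (L = 2*10 + (5/3)*6 = 20 + 10 = 30)
M(v) = 9 + 2*v/(30 + v) (M(v) = 9 + (v + v)/(v + 30) = 9 + (2*v)/(30 + v) = 9 + 2*v/(30 + v))
(-2811 - 45900)*(18794 + M(-143)) = (-2811 - 45900)*(18794 + (270 + 11*(-143))/(30 - 143)) = -48711*(18794 + (270 - 1573)/(-113)) = -48711*(18794 - 1/113*(-1303)) = -48711*(18794 + 1303/113) = -48711*2125025/113 = -103512092775/113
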